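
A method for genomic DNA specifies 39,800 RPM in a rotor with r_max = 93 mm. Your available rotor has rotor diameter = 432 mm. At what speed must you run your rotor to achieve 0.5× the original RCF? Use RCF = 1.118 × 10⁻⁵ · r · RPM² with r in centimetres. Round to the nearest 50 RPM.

18450 RPM

Original rotor: r = 93 mm = 9.3 cm
RCF = 1.118 × 10⁻⁵ × r × N²
RCF_original = 1.118 × 10⁻⁵ × 9.3 × (39800)² = 1.118 × 10⁻⁵ × 9.3 × 1,584,040,000 ≈ 164,699 × g
Target RCF = 0.5 × 164,699 ≈ 82,349.5 × g
Your rotor: r = 432 mm / 2 = 216 mm = 21.6 cm
82,349.5 = 1.118 × 10⁻⁵ × 21.6 × N²
N² = 82,349.5 / (24.1488 × 10⁻⁵) = 341,008,663
N ≈ √341,008,663 ≈ 18,466.4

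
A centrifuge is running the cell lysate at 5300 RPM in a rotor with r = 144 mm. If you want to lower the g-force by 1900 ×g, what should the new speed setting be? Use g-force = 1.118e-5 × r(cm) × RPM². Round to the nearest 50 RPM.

r = 144 mm = 14.4 cm
Current RCF = 1.118 × 10⁻⁵ × 14.4 × (5300)² = 1.118 × 10⁻⁵ × 14.4 × 28,090,000 ≈ 4,522.3 × g
Target RCF = 4,522.3 − 1,900 = 2,622.3 × g
N² = 2,622.3 / (16.0992 × 10⁻⁵) = 16,288,387
N ≈ √16,288,387 ≈ 4,035.9

4050 RPM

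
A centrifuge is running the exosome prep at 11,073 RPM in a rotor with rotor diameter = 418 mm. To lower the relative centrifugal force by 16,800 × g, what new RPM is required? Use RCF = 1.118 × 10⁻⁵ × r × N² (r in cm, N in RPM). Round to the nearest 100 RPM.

r = 418 mm / 2 = 209 mm = 20.9 cm
Current RCF = 1.118 × 10⁻⁵ × 20.9 × (11073)² = 1.118 × 10⁻⁵ × 20.9 × 122,611,329 ≈ 28,649.6 × g
Target RCF = 28,649.6 − 16,800 = 11,849.6 × g
N² = 11,849.6 / (23.3662 × 10⁻⁵) = 50,712,568
N ≈ √50,712,568 ≈ 7,121.3

N₂ ≈ 7100 RPM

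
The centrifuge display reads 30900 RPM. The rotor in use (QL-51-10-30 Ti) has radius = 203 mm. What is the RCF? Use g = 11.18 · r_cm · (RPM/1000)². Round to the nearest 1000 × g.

RCF ≈ 217000 x g

r = 203 mm = 20.3 cm
RCF = 11.18 × r × (N/1000)²
RCF = 11.18 × 20.3 × (30.9)² = 11.18 × 20.3 × 954.81 ≈ 216,697.9 × g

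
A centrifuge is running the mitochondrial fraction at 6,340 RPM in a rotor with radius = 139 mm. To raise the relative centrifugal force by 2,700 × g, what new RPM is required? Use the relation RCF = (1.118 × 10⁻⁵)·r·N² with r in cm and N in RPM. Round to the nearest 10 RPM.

r = 139 mm = 13.9 cm
Current RCF = 1.118 × 10⁻⁵ × 13.9 × (6340)² = 1.118 × 10⁻⁵ × 13.9 × 40,195,600 ≈ 6,246.5 × g
Target RCF = 6,246.5 + 2,700 = 8,946.5 × g
N² = 8,946.5 / (15.5402 × 10⁻⁵) = 57,570,044
N ≈ √57,570,044 ≈ 7,587.5

N₂ ≈ 7590 RPM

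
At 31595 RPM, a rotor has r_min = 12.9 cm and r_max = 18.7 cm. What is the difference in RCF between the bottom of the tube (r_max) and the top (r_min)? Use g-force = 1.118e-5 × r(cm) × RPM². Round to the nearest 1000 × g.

65000 ×g

RCF_max = 1.118 × 10⁻⁵ × 18.7 × (31595)² = 1.118 × 10⁻⁵ × 18.7 × 998,244,025 ≈ 208,698.9 × g
RCF_min = 1.118 × 10⁻⁵ × 12.9 × (31595)² = 1.118 × 10⁻⁵ × 12.9 × 998,244,025 ≈ 143,968.7 × g
ΔRCF = 208,698.9 − 143,968.7 = 64,730.2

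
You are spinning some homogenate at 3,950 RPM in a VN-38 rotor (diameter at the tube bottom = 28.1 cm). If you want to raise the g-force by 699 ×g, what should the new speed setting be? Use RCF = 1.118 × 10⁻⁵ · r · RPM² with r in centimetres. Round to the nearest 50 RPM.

4500 RPM

r = 28.1 / 2 = 14.05 cm
Current RCF = 1.118 × 10⁻⁵ × 14.05 × (3950)² = 1.118 × 10⁻⁵ × 14.05 × 15,602,500 ≈ 2,450.8 × g
Target RCF = 2,450.8 + 699 = 3,149.8 × g
N² = 3,149.8 / (15.7079 × 10⁻⁵) = 20,052,330
N ≈ √20,052,330 ≈ 4,478.0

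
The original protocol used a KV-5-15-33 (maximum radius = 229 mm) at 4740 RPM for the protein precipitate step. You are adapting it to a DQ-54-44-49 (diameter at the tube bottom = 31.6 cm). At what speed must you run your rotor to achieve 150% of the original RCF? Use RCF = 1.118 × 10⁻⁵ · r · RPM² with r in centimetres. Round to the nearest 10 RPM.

Original rotor: r = 229 mm = 22.9 cm
RCF = 1.118 × 10⁻⁵ × r × N²
RCF_original = 1.118 × 10⁻⁵ × 22.9 × (4740)² = 1.118 × 10⁻⁵ × 22.9 × 22,467,600 ≈ 5,752.2 × g
Target RCF = 1.5 × 5,752.2 ≈ 8,628.3 × g
Your rotor: r = 31.6 / 2 = 15.8 cm
8,628.3 = 1.118 × 10⁻⁵ × 15.8 × N²
N² = 8,628.3 / (17.6644 × 10⁻⁵) = 48,845,701
N ≈ √48,845,701 ≈ 6,989.0

6990 RPM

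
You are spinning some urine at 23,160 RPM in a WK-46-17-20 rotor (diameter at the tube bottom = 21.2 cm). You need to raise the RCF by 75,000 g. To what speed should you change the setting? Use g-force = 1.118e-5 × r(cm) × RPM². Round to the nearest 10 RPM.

r = 21.2 / 2 = 10.6 cm
Current RCF = 1.118 × 10⁻⁵ × 10.6 × (23160)² = 1.118 × 10⁻⁵ × 10.6 × 536,385,600 ≈ 63,566 × g
Target RCF = 63,566 + 75,000 = 138,566 × g
N² = 138,566 / (11.8508 × 10⁻⁵) = 1,169,254,396
N ≈ √1,169,254,396 ≈ 34,194.4

34190 RPM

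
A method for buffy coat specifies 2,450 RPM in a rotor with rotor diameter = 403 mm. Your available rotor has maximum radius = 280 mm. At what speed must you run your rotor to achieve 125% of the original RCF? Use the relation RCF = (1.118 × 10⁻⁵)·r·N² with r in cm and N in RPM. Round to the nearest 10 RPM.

≈ 2320 RPM

Original rotor: r = 403 mm / 2 = 201.5 mm = 20.15 cm
RCF_original = 1.118 × 10⁻⁵ × 20.15 × (2450)² = 1.118 × 10⁻⁵ × 20.15 × 6,002,500 ≈ 1,352.2 × g
Target RCF = 1.25 × 1,352.2 ≈ 1,690.2 × g
Your rotor: r = 280 mm = 28.0 cm
1,690.2 = 1.118 × 10⁻⁵ × 28 × N²
N² = 1,690.2 / (31.304 × 10⁻⁵) = 5,399,310
N ≈ √5,399,310 ≈ 2,323.6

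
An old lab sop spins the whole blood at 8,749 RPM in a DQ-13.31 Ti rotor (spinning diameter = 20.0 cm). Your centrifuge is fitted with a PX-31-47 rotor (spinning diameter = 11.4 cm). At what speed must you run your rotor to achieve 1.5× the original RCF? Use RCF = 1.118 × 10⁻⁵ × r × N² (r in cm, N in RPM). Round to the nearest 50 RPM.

Original rotor: r = 20.0 / 2 = 10 cm
RCF = 1.118 × 10⁻⁵ × r × N²
RCF_original = 1.118 × 10⁻⁵ × 10 × (8749)² = 1.118 × 10⁻⁵ × 10 × 76,545,001 ≈ 8,557.7 × g
Target RCF = 1.5 × 8,557.7 ≈ 12,836.6 × g
Your rotor: r = 11.4 / 2 = 5.7 cm
12,836.6 = 1.118 × 10⁻⁵ × 5.7 × N²
N² = 12,836.6 / (6.3726 × 10⁻⁵) = 201,434,265
N ≈ √201,434,265 ≈ 14,192.8

14200 RPM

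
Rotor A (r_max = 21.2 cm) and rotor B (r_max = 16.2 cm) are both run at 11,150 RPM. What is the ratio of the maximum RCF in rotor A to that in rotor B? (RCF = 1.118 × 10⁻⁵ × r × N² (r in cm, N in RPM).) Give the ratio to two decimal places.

At fixed N, RCF ∝ r, so RCF_A/RCF_B = r_A/r_B = 21.2 / 16.2 = 1.3086.

1.31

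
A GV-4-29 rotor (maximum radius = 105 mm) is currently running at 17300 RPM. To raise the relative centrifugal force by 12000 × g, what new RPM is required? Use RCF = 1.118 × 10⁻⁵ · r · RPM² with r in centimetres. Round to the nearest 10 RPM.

r = 105 mm = 10.5 cm
Current RCF = 1.118 × 10⁻⁵ × 10.5 × (17300)² = 1.118 × 10⁻⁵ × 10.5 × 299,290,000 ≈ 35,133.7 × g
Target RCF = 35,133.7 + 12,000 = 47,133.7 × g
N² = 47,133.7 / (11.739 × 10⁻⁵) = 401,513,758
N ≈ √401,513,758 ≈ 20,037.8

≈ 20040 RPM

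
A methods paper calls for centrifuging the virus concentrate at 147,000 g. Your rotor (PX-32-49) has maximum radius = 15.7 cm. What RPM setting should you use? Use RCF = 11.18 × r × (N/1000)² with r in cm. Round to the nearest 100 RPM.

≈ 28900 RPM

147,000 = 11.18 × 15.7 × (N/1000)²
(N/1000)² = 147,000 / 175.526 = 837.4828
N = 1000 × √837.4828 ≈ 28,939.3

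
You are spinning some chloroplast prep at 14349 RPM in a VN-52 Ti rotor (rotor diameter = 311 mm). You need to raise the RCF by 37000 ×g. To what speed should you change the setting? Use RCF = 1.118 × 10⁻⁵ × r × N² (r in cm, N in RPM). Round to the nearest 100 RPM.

≈ 20500 RPM

r = 311 mm / 2 = 155.5 mm = 15.55 cm
Current RCF = 1.118 × 10⁻⁵ × 15.55 × (14349)² = 1.118 × 10⁻⁵ × 15.55 × 205,893,801 ≈ 35,794.4 × g
Target RCF = 35,794.4 + 37,000 = 72,794.4 × g
N² = 72,794.4 / (17.3849 × 10⁻⁵) = 418,721,994
N ≈ √418,721,994 ≈ 20,462.7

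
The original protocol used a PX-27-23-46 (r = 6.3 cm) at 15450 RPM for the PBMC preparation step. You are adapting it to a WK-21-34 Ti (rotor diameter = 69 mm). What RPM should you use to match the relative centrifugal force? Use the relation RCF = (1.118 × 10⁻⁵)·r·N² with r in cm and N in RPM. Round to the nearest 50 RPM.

RCF_original = 1.118 × 10⁻⁵ × 6.3 × (15450)² = 1.118 × 10⁻⁵ × 6.3 × 238,702,500 ≈ 16,812.8 × g
Your rotor: r = 69 mm / 2 = 34.5 mm = 3.45 cm
16,812.8 = 1.118 × 10⁻⁵ × 3.45 × N²
N² = 16,812.8 / (3.8571 × 10⁻⁵) = 435,892,251
N ≈ √435,892,251 ≈ 20,878.0

20900 RPM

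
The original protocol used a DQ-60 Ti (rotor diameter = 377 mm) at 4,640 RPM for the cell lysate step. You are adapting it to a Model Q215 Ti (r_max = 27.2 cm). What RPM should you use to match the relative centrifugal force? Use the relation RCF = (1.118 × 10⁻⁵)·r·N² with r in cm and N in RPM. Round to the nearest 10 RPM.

Original rotor: r = 377 mm / 2 = 188.5 mm = 18.85 cm
RCF_original = 1.118 × 10⁻⁵ × 18.85 × (4640)² = 1.118 × 10⁻⁵ × 18.85 × 21,529,600 ≈ 4,537.2 × g
4,537.2 = 1.118 × 10⁻⁵ × 27.2 × N²
N² = 4,537.2 / (30.4096 × 10⁻⁵) = 14,920,288
N ≈ √14,920,288 ≈ 3,862.7

≈ 3860 RPM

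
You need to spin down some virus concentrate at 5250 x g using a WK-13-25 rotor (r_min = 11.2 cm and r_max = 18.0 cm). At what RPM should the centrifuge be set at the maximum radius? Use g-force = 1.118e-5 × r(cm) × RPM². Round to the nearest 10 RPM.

5110 RPM

Use r_max = 18.0 cm.
5,250 = 1.118 × 10⁻⁵ × 18 × N²
N² = 5,250 / (20.124 × 10⁻⁵) = 26,088,253
N ≈ √26,088,253 ≈ 5,107.7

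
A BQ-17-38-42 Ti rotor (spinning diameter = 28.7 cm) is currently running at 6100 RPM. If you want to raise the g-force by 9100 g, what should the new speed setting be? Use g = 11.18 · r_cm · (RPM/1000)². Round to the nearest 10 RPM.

9690 RPM

r = 28.7 / 2 = 14.35 cm
Current RCF = 11.18 × 14.35 × (6.1)² = 11.18 × 14.35 × 37.21 ≈ 5,969.7 × g
Target RCF = 5,969.7 + 9,100 = 15,069.7 × g
(N/1000)² = 15,069.7 / 160.433 = 93.93142
N = 1000 × √93.93142 ≈ 9,691.8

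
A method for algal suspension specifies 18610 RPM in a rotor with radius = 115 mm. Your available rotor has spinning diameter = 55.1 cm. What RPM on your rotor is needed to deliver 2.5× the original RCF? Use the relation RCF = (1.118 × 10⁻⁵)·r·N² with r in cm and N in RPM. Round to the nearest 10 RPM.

Original rotor: r = 115 mm = 11.5 cm
RCF = 1.118 × 10⁻⁵ × r × N²
RCF_original = 1.118 × 10⁻⁵ × 11.5 × (18610)² = 1.118 × 10⁻⁵ × 11.5 × 346,332,100 ≈ 44,527.9 × g
Target RCF = 2.5 × 44,527.9 ≈ 111,319.8 × g
Your rotor: r = 55.1 / 2 = 27.55 cm
111,319.8 = 1.118 × 10⁻⁵ × 27.55 × N²
N² = 111,319.8 / (30.8009 × 10⁻⁵) = 361,417,361
N ≈ √361,417,361 ≈ 19,011.0

19010 RPM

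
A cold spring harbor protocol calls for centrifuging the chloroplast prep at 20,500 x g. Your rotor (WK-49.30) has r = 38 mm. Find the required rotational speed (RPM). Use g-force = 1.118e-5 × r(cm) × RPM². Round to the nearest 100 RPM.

r = 38 mm = 3.8 cm
20,500 = 1.118 × 10⁻⁵ × 3.8 × N²
N² = 20,500 / (4.2484 × 10⁻⁵) = 482,534,601
N ≈ √482,534,601 ≈ 21,966.7

N ≈ 22000 RPM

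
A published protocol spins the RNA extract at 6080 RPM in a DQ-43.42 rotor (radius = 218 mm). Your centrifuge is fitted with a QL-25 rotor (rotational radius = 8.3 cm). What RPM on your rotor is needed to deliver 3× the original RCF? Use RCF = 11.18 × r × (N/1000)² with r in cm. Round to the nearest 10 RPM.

17070 RPM

Original rotor: r = 218 mm = 21.8 cm
RCF_original = 11.18 × 21.8 × (6.08)² = 11.18 × 21.8 × 36.9664 ≈ 9,009.6 × g
Target RCF = 3 × 9,009.6 ≈ 27,028.8 × g
27,028.8 = 11.18 × 8.3 × (N/1000)²
(N/1000)² = 27,028.8 / 92.794 = 291.2775
N = 1000 × √291.2775 ≈ 17,066.9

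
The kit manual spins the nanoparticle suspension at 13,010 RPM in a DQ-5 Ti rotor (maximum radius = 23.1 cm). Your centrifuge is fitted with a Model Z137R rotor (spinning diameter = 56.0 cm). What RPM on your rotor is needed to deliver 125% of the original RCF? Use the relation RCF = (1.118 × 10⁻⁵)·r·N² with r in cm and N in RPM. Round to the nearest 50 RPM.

13200 RPM

RCF = 1.118 × 10⁻⁵ × r × N²
RCF_original = 1.118 × 10⁻⁵ × 23.1 × (13010)² = 1.118 × 10⁻⁵ × 23.1 × 169,260,100 ≈ 43,712.8 × g
Target RCF = 1.25 × 43,712.8 ≈ 54,641 × g
Your rotor: r = 56.0 / 2 = 28 cm
54,641 = 1.118 × 10⁻⁵ × 28 × N²
N² = 54,641 / (31.304 × 10⁻⁵) = 174,549,578
N ≈ √174,549,578 ≈ 13,211.7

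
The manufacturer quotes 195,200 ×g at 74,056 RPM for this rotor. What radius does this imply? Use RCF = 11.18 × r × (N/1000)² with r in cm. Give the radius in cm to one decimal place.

≈ 3.2 cm

195200 = 11.18 × r × (74.056)²
r = 195200 / (11.18 × 5484.291136) = 195200 / 61314.37 ≈ 3.184 cm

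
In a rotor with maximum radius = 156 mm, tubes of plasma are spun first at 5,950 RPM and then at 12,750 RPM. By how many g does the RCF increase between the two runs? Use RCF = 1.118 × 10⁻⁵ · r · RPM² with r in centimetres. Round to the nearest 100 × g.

r = 156 mm = 15.6 cm
RCF₁ = 1.118 × 10⁻⁵ × 15.6 × (5950)² = 1.118 × 10⁻⁵ × 15.6 × 35,402,500 ≈ 6,174.5 × g
RCF₂ = 1.118 × 10⁻⁵ × 15.6 × (12750)² = 1.118 × 10⁻⁵ × 15.6 × 162,562,500 ≈ 28,352.2 × g
Increase = 28,352.2 − 6,174.5 = 22,177.7

≈ 22200 g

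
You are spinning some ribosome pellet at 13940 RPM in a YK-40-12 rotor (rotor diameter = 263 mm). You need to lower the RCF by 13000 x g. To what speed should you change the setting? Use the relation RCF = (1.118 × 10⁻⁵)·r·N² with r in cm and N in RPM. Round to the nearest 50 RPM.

≈ 10300 RPM

r = 263 mm / 2 = 131.5 mm = 13.15 cm
Current RCF = 1.118 × 10⁻⁵ × 13.15 × (13940)² = 1.118 × 10⁻⁵ × 13.15 × 194,323,600 ≈ 28,568.9 × g
Target RCF = 28,568.9 − 13,000 = 15,568.9 × g
N² = 15,568.9 / (14.7017 × 10⁻⁵) = 105,898,638
N ≈ √105,898,638 ≈ 10,290.7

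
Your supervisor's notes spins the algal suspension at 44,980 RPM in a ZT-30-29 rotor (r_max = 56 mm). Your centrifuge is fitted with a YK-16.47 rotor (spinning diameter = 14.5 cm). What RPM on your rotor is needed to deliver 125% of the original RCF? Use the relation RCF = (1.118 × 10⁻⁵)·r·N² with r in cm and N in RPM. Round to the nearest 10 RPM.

44200 RPM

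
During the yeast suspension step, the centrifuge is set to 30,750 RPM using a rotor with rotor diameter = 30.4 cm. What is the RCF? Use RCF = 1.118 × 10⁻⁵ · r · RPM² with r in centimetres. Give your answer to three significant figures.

r = 30.4 / 2 = 15.2 cm
RCF = 1.118 × 10⁻⁵ × r × N²
RCF = 1.118 × 10⁻⁵ × 15.2 × (30750)² = 1.118 × 10⁻⁵ × 15.2 × 945,562,500 ≈ 160,685.1 × g

RCF ≈ 161000 × g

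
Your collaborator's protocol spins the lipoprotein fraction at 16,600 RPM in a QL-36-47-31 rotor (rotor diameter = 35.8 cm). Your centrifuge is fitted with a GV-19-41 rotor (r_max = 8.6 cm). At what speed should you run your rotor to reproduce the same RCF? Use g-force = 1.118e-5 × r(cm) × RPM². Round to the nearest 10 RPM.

23950 RPM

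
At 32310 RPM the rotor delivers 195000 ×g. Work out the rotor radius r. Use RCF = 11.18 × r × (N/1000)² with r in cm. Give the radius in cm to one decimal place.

r ≈ 16.7 cm

RCF = 11.18 × r × (N/1000)²
195000 = 11.18 × r × (32.31)²
r = 195000 / (11.18 × 1043.9361) = 195000 / 11671.21 ≈ 16.708 cm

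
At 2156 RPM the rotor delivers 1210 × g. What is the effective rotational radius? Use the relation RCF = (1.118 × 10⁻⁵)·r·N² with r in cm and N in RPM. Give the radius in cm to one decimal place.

≈ 23.3 cm

1210 = 1.118 × 10⁻⁵ × r × (2156)²
r = 1210 / (1.118 × 10⁻⁵ × 4,648,336) = 1210 / 51.9684 ≈ 23.283 cm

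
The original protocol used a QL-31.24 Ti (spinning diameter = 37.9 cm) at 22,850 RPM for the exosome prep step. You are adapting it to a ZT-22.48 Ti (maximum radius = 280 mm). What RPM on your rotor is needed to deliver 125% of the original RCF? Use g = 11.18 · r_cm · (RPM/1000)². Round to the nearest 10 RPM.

Original rotor: r = 37.9 / 2 = 18.95 cm
RCF_original = 11.18 × 18.95 × (22.85)² = 11.18 × 18.95 × 522.1225 ≈ 110,617.4 × g
Target RCF = 1.25 × 110,617.4 ≈ 138,271.8 × g
Your rotor: r = 280 mm = 28.0 cm
138,271.8 = 11.18 × 28 × (N/1000)²
(N/1000)² = 138,271.8 / 313.04 = 441.7065
N = 1000 × √441.7065 ≈ 21,016.8

21020 RPM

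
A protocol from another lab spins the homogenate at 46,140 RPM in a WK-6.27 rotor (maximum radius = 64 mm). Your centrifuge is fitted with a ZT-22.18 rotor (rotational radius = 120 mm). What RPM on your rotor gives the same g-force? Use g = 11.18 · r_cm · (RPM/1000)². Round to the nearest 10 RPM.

Original rotor: r = 64 mm = 6.4 cm
RCF_original = 11.18 × 6.4 × (46.14)² = 11.18 × 6.4 × 2,128.8996 ≈ 152,327 × g
Your rotor: r = 120 mm = 12.0 cm
152,327 = 11.18 × 12 × (N/1000)²
(N/1000)² = 152,327 / 134.16 = 1135.413
N = 1000 × √1135.413 ≈ 33,695.9

33700 RPM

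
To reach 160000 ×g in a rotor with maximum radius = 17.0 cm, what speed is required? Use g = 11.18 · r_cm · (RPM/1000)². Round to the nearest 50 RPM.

RCF = 11.18 × r × (N/1000)²
160,000 = 11.18 × 17 × (N/1000)²
(N/1000)² = 160,000 / 190.06 = 841.8394
N = 1000 × √841.8394 ≈ 29,014.5

N ≈ 29000 RPM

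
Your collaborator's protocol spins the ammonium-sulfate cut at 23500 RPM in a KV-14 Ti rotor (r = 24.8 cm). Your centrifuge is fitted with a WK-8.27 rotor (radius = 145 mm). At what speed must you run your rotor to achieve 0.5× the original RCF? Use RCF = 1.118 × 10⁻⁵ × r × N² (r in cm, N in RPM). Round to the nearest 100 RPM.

≈ 21700 RPM

RCF = 1.118 × 10⁻⁵ × r × N²
RCF_original = 1.118 × 10⁻⁵ × 24.8 × (23500)² = 1.118 × 10⁻⁵ × 24.8 × 552,250,000 ≈ 153,119 × g
Target RCF = 0.5 × 153,119 ≈ 76,559.5 × g
Your rotor: r = 145 mm = 14.5 cm
76,559.5 = 1.118 × 10⁻⁵ × 14.5 × N²
N² = 76,559.5 / (16.211 × 10⁻⁵) = 472,268,830
N ≈ √472,268,830 ≈ 21,731.7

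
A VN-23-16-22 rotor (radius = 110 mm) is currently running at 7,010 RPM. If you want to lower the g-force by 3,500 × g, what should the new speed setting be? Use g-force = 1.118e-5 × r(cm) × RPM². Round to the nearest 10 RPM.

r = 110 mm = 11.0 cm
Current RCF = 1.118 × 10⁻⁵ × 11 × (7010)² = 1.118 × 10⁻⁵ × 11 × 49,140,100 ≈ 6,043.2 × g
Target RCF = 6,043.2 − 3,500 = 2,543.2 × g
N² = 2,543.2 / (12.298 × 10⁻⁵) = 20,679,785
N ≈ √20,679,785 ≈ 4,547.5

N₂ ≈ 4550 RPM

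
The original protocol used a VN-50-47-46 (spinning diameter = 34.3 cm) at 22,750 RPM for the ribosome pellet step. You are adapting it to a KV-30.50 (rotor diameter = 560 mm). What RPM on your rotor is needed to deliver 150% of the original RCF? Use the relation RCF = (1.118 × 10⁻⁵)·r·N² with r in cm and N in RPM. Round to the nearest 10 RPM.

21810 RPM

Original rotor: r = 34.3 / 2 = 17.15 cm
RCF_original = 1.118 × 10⁻⁵ × 17.15 × (22750)² = 1.118 × 10⁻⁵ × 17.15 × 517,562,500 ≈ 99,235.9 × g
Target RCF = 1.5 × 99,235.9 ≈ 148,853.8 × g
Your rotor: r = 560 mm / 2 = 280 mm = 28 cm
148,853.8 = 1.118 × 10⁻⁵ × 28 × N²
N² = 148,853.8 / (31.304 × 10⁻⁵) = 475,510,478
N ≈ √475,510,478 ≈ 21,806.2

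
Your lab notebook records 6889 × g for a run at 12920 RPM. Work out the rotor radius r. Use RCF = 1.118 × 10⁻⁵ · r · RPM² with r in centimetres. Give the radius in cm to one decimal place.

r ≈ 3.7 cm

6889 = 1.118 × 10⁻⁵ × r × (12920)²
r = 6889 / (1.118 × 10⁻⁵ × 166,926,400) = 6889 / 1866.237 ≈ 3.691 cm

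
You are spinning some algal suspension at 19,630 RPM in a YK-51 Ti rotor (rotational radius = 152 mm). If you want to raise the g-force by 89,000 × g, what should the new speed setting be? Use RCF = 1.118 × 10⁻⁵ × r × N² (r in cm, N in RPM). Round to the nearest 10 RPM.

r = 152 mm = 15.2 cm
Current RCF = 1.118 × 10⁻⁵ × 15.2 × (19630)² = 1.118 × 10⁻⁵ × 15.2 × 385,336,900 ≈ 65,482.6 × g
Target RCF = 65,482.6 + 89,000 = 154,482.6 × g
N² = 154,482.6 / (16.9936 × 10⁻⁵) = 909,063,412
N ≈ √909,063,412 ≈ 30,150.7

≈ 30150 RPM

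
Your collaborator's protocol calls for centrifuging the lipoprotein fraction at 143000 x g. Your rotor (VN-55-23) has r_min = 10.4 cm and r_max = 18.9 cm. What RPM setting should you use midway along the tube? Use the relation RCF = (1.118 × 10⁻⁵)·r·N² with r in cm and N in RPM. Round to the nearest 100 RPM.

r_avg = (10.4 + 18.9) / 2 = 14.65 cm
143,000 = 1.118 × 10⁻⁵ × 14.65 × N²
N² = 143,000 / (16.3787 × 10⁻⁵) = 873,085,165
N ≈ √873,085,165 ≈ 29,548.0

≈ 29500 RPM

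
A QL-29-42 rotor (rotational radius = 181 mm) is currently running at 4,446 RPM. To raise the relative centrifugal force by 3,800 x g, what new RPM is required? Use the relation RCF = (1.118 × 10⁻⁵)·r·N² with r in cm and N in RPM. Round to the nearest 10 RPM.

6210 RPM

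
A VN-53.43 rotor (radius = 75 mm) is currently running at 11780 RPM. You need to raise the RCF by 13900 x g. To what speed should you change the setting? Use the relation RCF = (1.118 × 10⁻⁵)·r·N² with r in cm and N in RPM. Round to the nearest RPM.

N₂ ≈ 17451 RPM

r = 75 mm = 7.5 cm
Current RCF = 1.118 × 10⁻⁵ × 7.5 × (11780)² = 1.118 × 10⁻⁵ × 7.5 × 138,768,400 ≈ 11,635.7 × g
Target RCF = 11,635.7 + 13,900 = 25,535.7 × g
N² = 25,535.7 / (8.385 × 10⁻⁵) = 304,540,250
N ≈ √304,540,250 ≈ 17,451.1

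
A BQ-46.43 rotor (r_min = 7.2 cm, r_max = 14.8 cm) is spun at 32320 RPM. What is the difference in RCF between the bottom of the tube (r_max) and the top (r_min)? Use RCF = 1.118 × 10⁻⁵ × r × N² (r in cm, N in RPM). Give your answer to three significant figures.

ΔRCF ≈ 88800 × g

RCF_max = 1.118 × 10⁻⁵ × 14.8 × (32320)² = 1.118 × 10⁻⁵ × 14.8 × 1,044,582,400 ≈ 172,840.8 × g
RCF_min = 1.118 × 10⁻⁵ × 7.2 × (32320)² = 1.118 × 10⁻⁵ × 7.2 × 1,044,582,400 ≈ 84,084.7 × g
ΔRCF = 172,840.8 − 84,084.7 = 88,756.1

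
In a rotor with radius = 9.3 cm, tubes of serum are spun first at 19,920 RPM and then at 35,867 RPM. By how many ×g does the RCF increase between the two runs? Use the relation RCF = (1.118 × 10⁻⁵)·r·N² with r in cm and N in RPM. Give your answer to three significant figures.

≈ 92500 ×g

RCF₁ = 1.118 × 10⁻⁵ × 9.3 × (19920)² = 1.118 × 10⁻⁵ × 9.3 × 396,806,400 ≈ 41,257.5 × g
RCF₂ = 1.118 × 10⁻⁵ × 9.3 × (35867)² = 1.118 × 10⁻⁵ × 9.3 × 1,286,441,689 ≈ 133,756.5 × g
Increase = 133,756.5 − 41,257.5 = 92,499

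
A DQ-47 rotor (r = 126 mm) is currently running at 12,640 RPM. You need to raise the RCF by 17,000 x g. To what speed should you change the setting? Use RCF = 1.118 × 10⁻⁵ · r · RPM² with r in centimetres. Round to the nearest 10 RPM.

r = 126 mm = 12.6 cm
Current RCF = 1.118 × 10⁻⁵ × 12.6 × (12640)² = 1.118 × 10⁻⁵ × 12.6 × 159,769,600 ≈ 22,506.4 × g
Target RCF = 22,506.4 + 17,000 = 39,506.4 × g
N² = 39,506.4 / (14.0868 × 10⁻⁵) = 280,449,783
N ≈ √280,449,783 ≈ 16,746.6

16750 RPM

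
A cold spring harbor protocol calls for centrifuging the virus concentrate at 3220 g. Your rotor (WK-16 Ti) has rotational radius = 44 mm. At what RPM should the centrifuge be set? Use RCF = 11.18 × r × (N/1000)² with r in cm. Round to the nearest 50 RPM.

8100 RPM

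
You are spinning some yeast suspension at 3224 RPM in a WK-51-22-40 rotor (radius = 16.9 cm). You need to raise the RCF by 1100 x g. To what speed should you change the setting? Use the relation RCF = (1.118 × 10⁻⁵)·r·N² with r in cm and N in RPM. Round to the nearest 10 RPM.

N₂ ≈ 4030 RPM

Current RCF = 1.118 × 10⁻⁵ × 16.9 × (3224)² = 1.118 × 10⁻⁵ × 16.9 × 10,394,176 ≈ 1,963.9 × g
Target RCF = 1,963.9 + 1,100 = 3,063.9 × g
N² = 3,063.9 / (18.8942 × 10⁻⁵) = 16,216,087
N ≈ √16,216,087 ≈ 4,026.9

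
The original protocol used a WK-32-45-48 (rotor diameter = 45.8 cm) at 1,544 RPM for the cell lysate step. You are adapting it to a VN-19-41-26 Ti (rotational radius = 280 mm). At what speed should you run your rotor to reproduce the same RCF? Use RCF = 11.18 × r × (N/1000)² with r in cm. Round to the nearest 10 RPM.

≈ 1400 RPM

Original rotor: r = 45.8 / 2 = 22.9 cm
RCF_original = 11.18 × 22.9 × (1.544)² = 11.18 × 22.9 × 2.383936 ≈ 610.3 × g
Your rotor: r = 280 mm = 28.0 cm
610.3 = 11.18 × 28 × (N/1000)²
(N/1000)² = 610.3 / 313.04 = 1.949591
N = 1000 × √1.949591 ≈ 1,396.3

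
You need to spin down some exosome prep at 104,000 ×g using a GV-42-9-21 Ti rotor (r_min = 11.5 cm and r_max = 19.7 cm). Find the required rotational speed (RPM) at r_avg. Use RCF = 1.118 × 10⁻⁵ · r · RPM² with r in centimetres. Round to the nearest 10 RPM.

r_avg = (11.5 + 19.7) / 2 = 15.6 cm
104,000 = 1.118 × 10⁻⁵ × 15.6 × N²
N² = 104,000 / (17.4408 × 10⁻⁵) = 596,302,922
N ≈ √596,302,922 ≈ 24,419.3

≈ 24420 RPM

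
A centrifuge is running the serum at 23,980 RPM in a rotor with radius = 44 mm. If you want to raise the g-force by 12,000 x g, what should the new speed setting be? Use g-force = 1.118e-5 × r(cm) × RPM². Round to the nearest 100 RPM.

r = 44 mm = 4.4 cm
Current RCF = 1.118 × 10⁻⁵ × 4.4 × (23980)² = 1.118 × 10⁻⁵ × 4.4 × 575,040,400 ≈ 28,287.4 × g
Target RCF = 28,287.4 + 12,000 = 40,287.4 × g
N² = 40,287.4 / (4.9192 × 10⁻⁵) = 818,982,761
N ≈ √818,982,761 ≈ 28,617.9

N₂ ≈ 28600 RPM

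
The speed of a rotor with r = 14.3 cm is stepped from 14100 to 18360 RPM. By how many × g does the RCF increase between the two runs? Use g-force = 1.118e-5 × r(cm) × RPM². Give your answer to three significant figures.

22100 × g

RCF₁ = 1.118 × 10⁻⁵ × 14.3 × (14100)² = 1.118 × 10⁻⁵ × 14.3 × 198,810,000 ≈ 31,784.5 × g
RCF₂ = 1.118 × 10⁻⁵ × 14.3 × (18360)² = 1.118 × 10⁻⁵ × 14.3 × 337,089,600 ≈ 53,891.9 × g
Increase = 53,891.9 − 31,784.5 = 22,107.4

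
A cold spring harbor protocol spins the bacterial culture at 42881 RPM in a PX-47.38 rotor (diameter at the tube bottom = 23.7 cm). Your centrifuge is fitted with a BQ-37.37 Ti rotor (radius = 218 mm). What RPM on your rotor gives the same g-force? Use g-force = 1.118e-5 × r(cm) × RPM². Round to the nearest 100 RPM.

≈ 31600 RPM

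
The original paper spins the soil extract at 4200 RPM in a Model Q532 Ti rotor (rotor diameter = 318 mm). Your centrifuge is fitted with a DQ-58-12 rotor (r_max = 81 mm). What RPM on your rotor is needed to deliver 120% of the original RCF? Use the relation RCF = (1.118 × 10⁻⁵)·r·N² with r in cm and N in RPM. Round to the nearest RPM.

≈ 6446 RPM

Original rotor: r = 318 mm / 2 = 159 mm = 15.9 cm
RCF = 1.118 × 10⁻⁵ × r × N²
RCF_original = 1.118 × 10⁻⁵ × 15.9 × (4200)² = 1.118 × 10⁻⁵ × 15.9 × 17,640,000 ≈ 3,135.7 × g
Target RCF = 1.2 × 3,135.7 ≈ 3,762.8 × g
Your rotor: r = 81 mm = 8.1 cm
3,762.8 = 1.118 × 10⁻⁵ × 8.1 × N²
N² = 3,762.8 / (9.0558 × 10⁻⁵) = 41,551,271
N ≈ √41,551,271 ≈ 6,446.0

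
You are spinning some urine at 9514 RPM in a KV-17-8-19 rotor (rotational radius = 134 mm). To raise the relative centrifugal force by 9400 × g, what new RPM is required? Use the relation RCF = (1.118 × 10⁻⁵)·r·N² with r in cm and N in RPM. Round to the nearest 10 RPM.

12380 RPM

r = 134 mm = 13.4 cm
Current RCF = 1.118 × 10⁻⁵ × 13.4 × (9514)² = 1.118 × 10⁻⁵ × 13.4 × 90,516,196 ≈ 13,560.4 × g
Target RCF = 13,560.4 + 9,400 = 22,960.4 × g
N² = 22,960.4 / (14.9812 × 10⁻⁵) = 153,261,421
N ≈ √153,261,421 ≈ 12,379.9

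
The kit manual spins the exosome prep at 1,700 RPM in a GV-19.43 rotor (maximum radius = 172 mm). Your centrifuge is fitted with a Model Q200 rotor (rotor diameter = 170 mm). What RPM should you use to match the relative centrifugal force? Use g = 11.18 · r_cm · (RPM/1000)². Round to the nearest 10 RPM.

Original rotor: r = 172 mm = 17.2 cm
RCF_original = 11.18 × 17.2 × (1.7)² = 11.18 × 17.2 × 2.89 ≈ 555.7 × g
Your rotor: r = 170 mm / 2 = 85 mm = 8.5 cm
555.7 = 11.18 × 8.5 × (N/1000)²
(N/1000)² = 555.7 / 95.03 = 5.847627
N = 1000 × √5.847627 ≈ 2,418.2

≈ 2420 RPM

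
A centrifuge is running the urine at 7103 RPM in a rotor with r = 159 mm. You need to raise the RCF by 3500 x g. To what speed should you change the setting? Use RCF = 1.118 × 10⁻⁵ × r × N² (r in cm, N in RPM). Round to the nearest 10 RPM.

r = 159 mm = 15.9 cm
Current RCF = 1.118 × 10⁻⁵ × 15.9 × (7103)² = 1.118 × 10⁻⁵ × 15.9 × 50,452,609 ≈ 8,968.6 × g
Target RCF = 8,968.6 + 3,500 = 12,468.6 × g
N² = 12,468.6 / (17.7762 × 10⁻⁵) = 70,142,100
N ≈ √70,142,100 ≈ 8,375.1

N₂ ≈ 8380 RPM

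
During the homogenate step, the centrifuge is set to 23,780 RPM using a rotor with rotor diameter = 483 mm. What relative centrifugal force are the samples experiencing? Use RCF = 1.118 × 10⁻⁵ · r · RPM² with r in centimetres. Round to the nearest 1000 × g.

153000 × g

r = 483 mm / 2 = 241.5 mm = 24.15 cm
RCF = 1.118 × 10⁻⁵ × 24.15 × (23780)² = 1.118 × 10⁻⁵ × 24.15 × 565,488,400 ≈ 152,680.2 × g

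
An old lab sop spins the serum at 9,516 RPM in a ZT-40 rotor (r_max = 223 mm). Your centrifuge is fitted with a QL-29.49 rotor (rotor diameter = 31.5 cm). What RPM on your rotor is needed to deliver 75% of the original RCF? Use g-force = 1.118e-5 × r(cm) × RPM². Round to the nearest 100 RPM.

9800 RPM

Original rotor: r = 223 mm = 22.3 cm
RCF = 1.118 × 10⁻⁵ × r × N²
RCF_original = 1.118 × 10⁻⁵ × 22.3 × (9516)² = 1.118 × 10⁻⁵ × 22.3 × 90,554,256 ≈ 22,576.4 × g
Target RCF = 0.75 × 22,576.4 ≈ 16,932.3 × g
Your rotor: r = 31.5 / 2 = 15.75 cm
16,932.3 = 1.118 × 10⁻⁵ × 15.75 × N²
N² = 16,932.3 / (17.6085 × 10⁻⁵) = 96,159,809
N ≈ √96,159,809 ≈ 9,806.1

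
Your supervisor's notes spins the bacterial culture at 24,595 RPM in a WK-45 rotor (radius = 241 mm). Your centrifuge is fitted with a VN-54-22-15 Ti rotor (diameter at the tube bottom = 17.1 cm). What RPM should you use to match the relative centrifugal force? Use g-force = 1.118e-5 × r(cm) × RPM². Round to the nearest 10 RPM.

Original rotor: r = 241 mm = 24.1 cm
RCF_original = 1.118 × 10⁻⁵ × 24.1 × (24595)² = 1.118 × 10⁻⁵ × 24.1 × 604,914,025 ≈ 162,986.8 × g
Your rotor: r = 17.1 / 2 = 8.55 cm
162,986.8 = 1.118 × 10⁻⁵ × 8.55 × N²
N² = 162,986.8 / (9.5589 × 10⁻⁵) = 1,705,079,036
N ≈ √1,705,079,036 ≈ 41,292.6

≈ 41290 RPM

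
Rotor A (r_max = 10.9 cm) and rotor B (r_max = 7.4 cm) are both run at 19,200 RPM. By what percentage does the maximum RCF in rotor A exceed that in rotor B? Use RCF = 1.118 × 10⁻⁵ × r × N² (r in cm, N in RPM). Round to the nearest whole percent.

47%

At equal RPM, RCF scales linearly with r: ratio = 10.9 / 7.4 = 1.4730.
So rotor A delivers 47.3% more g-force.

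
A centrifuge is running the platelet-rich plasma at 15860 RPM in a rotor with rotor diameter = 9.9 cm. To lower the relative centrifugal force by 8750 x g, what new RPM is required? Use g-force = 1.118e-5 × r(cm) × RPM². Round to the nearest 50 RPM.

r = 9.9 / 2 = 4.95 cm
Current RCF = 1.118 × 10⁻⁵ × 4.95 × (15860)² = 1.118 × 10⁻⁵ × 4.95 × 251,539,600 ≈ 13,920.5 × g
Target RCF = 13,920.5 − 8,750 = 5,170.5 × g
N² = 5,170.5 / (5.5341 × 10⁻⁵) = 93,429,826
N ≈ √93,429,826 ≈ 9,665.9

9650 RPM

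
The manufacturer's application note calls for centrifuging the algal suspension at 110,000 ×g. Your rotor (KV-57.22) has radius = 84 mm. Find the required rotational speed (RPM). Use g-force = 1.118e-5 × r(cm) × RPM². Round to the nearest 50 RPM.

N ≈ 34200 RPM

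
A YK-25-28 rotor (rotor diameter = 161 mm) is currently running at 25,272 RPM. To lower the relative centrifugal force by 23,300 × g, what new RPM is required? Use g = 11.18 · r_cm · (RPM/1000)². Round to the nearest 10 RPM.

19490 RPM

r = 161 mm / 2 = 80.5 mm = 8.05 cm
Current RCF = 11.18 × 8.05 × (25.272)² = 11.18 × 8.05 × 638.673984 ≈ 57,480 × g
Target RCF = 57,480 − 23,300 = 34,180 × g
(N/1000)² = 34,180 / 89.999 = 379.782
N = 1000 × √379.782 ≈ 19,488.0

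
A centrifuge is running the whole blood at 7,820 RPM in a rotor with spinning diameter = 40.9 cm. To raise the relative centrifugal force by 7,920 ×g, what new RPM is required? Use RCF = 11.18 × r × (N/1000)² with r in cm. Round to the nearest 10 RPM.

9790 RPM

r = 40.9 / 2 = 20.45 cm
Current RCF = 11.18 × 20.45 × (7.82)² = 11.18 × 20.45 × 61.1524 ≈ 13,981.3 × g
Target RCF = 13,981.3 + 7,920 = 21,901.3 × g
(N/1000)² = 21,901.3 / 228.631 = 95.79322
N = 1000 × √95.79322 ≈ 9,787.4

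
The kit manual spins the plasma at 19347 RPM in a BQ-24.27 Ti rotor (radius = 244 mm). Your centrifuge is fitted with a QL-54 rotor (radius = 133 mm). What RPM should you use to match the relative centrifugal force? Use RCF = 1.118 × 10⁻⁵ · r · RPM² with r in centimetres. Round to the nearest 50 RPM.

≈ 26200 RPM

Original rotor: r = 244 mm = 24.4 cm
RCF = 1.118 × 10⁻⁵ × r × N²
RCF_original = 1.118 × 10⁻⁵ × 24.4 × (19347)² = 1.118 × 10⁻⁵ × 24.4 × 374,306,409 ≈ 102,107.8 × g
Your rotor: r = 133 mm = 13.3 cm
102,107.8 = 1.118 × 10⁻⁵ × 13.3 × N²
N² = 102,107.8 / (14.8694 × 10⁻⁵) = 686,697,513
N ≈ √686,697,513 ≈ 26,204.9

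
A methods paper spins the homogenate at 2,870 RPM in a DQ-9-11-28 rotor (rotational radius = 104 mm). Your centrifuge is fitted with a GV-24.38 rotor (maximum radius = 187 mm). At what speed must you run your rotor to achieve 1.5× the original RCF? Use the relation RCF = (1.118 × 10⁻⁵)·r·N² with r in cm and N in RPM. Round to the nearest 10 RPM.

2620 RPM

Original rotor: r = 104 mm = 10.4 cm
RCF_original = 1.118 × 10⁻⁵ × 10.4 × (2870)² = 1.118 × 10⁻⁵ × 10.4 × 8,236,900 ≈ 957.7 × g
Target RCF = 1.5 × 957.7 ≈ 1,436.6 × g
Your rotor: r = 187 mm = 18.7 cm
1,436.6 = 1.118 × 10⁻⁵ × 18.7 × N²
N² = 1,436.6 / (20.9066 × 10⁻⁵) = 6,871,514
N ≈ √6,871,514 ≈ 2,621.4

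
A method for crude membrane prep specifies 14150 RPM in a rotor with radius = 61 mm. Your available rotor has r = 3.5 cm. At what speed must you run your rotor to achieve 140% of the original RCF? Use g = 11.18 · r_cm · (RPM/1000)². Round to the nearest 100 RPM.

Original rotor: r = 61 mm = 6.1 cm
RCF_original = 11.18 × 6.1 × (14.15)² = 11.18 × 6.1 × 200.2225 ≈ 13,654.8 × g
Target RCF = 1.4 × 13,654.8 ≈ 19,116.7 × g
19,116.7 = 11.18 × 3.5 × (N/1000)²
(N/1000)² = 19,116.7 / 39.13 = 488.5433
N = 1000 × √488.5433 ≈ 22,103.0

22100 RPM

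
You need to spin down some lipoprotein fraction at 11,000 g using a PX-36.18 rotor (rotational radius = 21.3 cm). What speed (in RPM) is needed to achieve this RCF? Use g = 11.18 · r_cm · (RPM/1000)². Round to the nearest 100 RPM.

6800 RPM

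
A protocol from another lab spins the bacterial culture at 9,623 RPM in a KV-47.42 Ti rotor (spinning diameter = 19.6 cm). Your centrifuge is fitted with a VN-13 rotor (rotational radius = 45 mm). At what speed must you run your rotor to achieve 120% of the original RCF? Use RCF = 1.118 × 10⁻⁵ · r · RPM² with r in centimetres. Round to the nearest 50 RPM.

Original rotor: r = 19.6 / 2 = 9.8 cm
RCF_original = 1.118 × 10⁻⁵ × 9.8 × (9623)² = 1.118 × 10⁻⁵ × 9.8 × 92,602,129 ≈ 10,145.9 × g
Target RCF = 1.2 × 10,145.9 ≈ 12,175.1 × g
Your rotor: r = 45 mm = 4.5 cm
12,175.1 = 1.118 × 10⁻⁵ × 4.5 × N²
N² = 12,175.1 / (5.031 × 10⁻⁵) = 242,001,590
N ≈ √242,001,590 ≈ 15,556.4

≈ 15550 RPM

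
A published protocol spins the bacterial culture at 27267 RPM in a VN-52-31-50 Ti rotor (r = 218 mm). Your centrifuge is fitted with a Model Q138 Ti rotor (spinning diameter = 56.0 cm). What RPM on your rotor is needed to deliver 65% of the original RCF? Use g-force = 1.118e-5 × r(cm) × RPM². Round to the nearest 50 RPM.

19400 RPM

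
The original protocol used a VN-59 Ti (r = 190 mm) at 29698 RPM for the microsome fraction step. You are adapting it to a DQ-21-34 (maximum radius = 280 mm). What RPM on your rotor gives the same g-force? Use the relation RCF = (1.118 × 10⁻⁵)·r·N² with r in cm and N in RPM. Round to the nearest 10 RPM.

24460 RPM

Original rotor: r = 190 mm = 19.0 cm
RCF = 1.118 × 10⁻⁵ × r × N²
RCF_original = 1.118 × 10⁻⁵ × 19 × (29698)² = 1.118 × 10⁻⁵ × 19 × 881,971,204 ≈ 187,348.3 × g
Your rotor: r = 280 mm = 28.0 cm
187,348.3 = 1.118 × 10⁻⁵ × 28 × N²
N² = 187,348.3 / (31.304 × 10⁻⁵) = 598,480,386
N ≈ √598,480,386 ≈ 24,463.9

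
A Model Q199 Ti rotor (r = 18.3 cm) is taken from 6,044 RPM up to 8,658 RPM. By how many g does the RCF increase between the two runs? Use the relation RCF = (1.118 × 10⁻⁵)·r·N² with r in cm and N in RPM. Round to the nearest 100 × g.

≈ 7900 g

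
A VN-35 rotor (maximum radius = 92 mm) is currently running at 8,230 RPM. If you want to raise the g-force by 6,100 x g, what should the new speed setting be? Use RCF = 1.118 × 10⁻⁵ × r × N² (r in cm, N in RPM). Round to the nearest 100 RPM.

r = 92 mm = 9.2 cm
Current RCF = 1.118 × 10⁻⁵ × 9.2 × (8230)² = 1.118 × 10⁻⁵ × 9.2 × 67,732,900 ≈ 6,966.7 × g
Target RCF = 6,966.7 + 6,100 = 13,066.7 × g
N² = 13,066.7 / (10.2856 × 10⁻⁵) = 127,038,773
N ≈ √127,038,773 ≈ 11,271.1

N₂ ≈ 11300 RPM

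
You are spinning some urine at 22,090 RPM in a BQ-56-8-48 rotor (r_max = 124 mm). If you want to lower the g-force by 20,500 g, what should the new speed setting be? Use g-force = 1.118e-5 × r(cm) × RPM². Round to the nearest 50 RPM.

N₂ ≈ 18450 RPM

r = 124 mm = 12.4 cm
Current RCF = 1.118 × 10⁻⁵ × 12.4 × (22090)² = 1.118 × 10⁻⁵ × 12.4 × 487,968,100 ≈ 67,648 × g
Target RCF = 67,648 − 20,500 = 47,148 × g
N² = 47,148 / (13.8632 × 10⁻⁵) = 340,094,639
N ≈ √340,094,639 ≈ 18,441.7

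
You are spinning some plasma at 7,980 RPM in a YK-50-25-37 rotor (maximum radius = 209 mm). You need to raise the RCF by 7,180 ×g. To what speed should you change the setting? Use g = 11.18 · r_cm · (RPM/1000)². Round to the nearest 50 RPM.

r = 209 mm = 20.9 cm
Current RCF = 11.18 × 20.9 × (7.98)² = 11.18 × 20.9 × 63.6804 ≈ 14,879.7 × g
Target RCF = 14,879.7 + 7,180 = 22,059.7 × g
(N/1000)² = 22,059.7 / 233.662 = 94.40859
N = 1000 × √94.40859 ≈ 9,716.4

9700 RPM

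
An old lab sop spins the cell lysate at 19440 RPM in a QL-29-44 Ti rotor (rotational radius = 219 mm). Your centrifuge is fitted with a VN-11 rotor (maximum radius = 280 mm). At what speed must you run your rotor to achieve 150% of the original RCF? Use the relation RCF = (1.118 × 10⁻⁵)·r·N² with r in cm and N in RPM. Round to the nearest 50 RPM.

≈ 21050 RPM

Original rotor: r = 219 mm = 21.9 cm
RCF_original = 1.118 × 10⁻⁵ × 21.9 × (19440)² = 1.118 × 10⁻⁵ × 21.9 × 377,913,600 ≈ 92,529.1 × g
Target RCF = 1.5 × 92,529.1 ≈ 138,793.7 × g
Your rotor: r = 280 mm = 28.0 cm
138,793.7 = 1.118 × 10⁻⁵ × 28 × N²
N² = 138,793.7 / (31.304 × 10⁻⁵) = 443,373,690
N ≈ √443,373,690 ≈ 21,056.4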